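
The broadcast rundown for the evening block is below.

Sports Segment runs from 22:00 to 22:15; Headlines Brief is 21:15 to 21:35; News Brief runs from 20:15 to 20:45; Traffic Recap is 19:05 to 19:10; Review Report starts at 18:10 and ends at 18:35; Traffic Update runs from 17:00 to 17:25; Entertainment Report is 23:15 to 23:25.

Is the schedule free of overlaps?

Check each pair: they overlap iff neither finishes before the other starts.
Sorted by start: Traffic Update, Review Report, Traffic Recap, News Brief, Headlines Brief, Sports Segment, Entertainment Report.
Review Report starts after Traffic Update ends; Traffic Update is clear from here.
Traffic Recap starts after Review Report ends; Review Report is clear from here.
News Brief starts after Traffic Recap ends; Traffic Recap is clear from here.
Headlines Brief starts after News Brief ends; News Brief is clear from here.
Sports Segment starts after Headlines Brief ends; Headlines Brief is clear from here.
Entertainment Report starts after Sports Segment ends.
Every pair is clear; the schedule has no overlaps.

Yes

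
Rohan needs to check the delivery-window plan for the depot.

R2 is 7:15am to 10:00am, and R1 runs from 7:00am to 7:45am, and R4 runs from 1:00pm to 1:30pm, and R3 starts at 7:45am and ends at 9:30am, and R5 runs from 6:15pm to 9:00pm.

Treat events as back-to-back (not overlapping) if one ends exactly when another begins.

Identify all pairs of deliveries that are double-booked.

Two intervals overlap when each starts before the other ends.
Sorted by start: R1, R2, R3, R4, R5.
R2 starts before R1 ends → R1 and R2 overlap.
R3 starts exactly when R1 ends (back-to-back, no overlap); R1 is clear from here.
R3 starts before R2 ends → R2 and R3 overlap.
R4 starts after R2 ends; R2 is clear from here.
R4 starts after R3 ends; R3 is clear from here.
R5 starts after R4 ends.

R1 & R2, R2 & R3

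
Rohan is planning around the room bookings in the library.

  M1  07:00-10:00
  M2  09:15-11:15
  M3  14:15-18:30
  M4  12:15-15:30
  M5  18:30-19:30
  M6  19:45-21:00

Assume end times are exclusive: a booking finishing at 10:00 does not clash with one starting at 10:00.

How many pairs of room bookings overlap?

2

Sorted by start: M1, M2, M4, M3, M5, M6.
M2 starts before M1 ends → M1 and M2 overlap.
M4 starts after M1 ends, so nothing later overlaps M1 either.
M4 starts after M2 ends, so nothing later overlaps M2 either.
M3 starts before M4 ends → M4 and M3 overlap.
M5 starts after M4 ends, so nothing later overlaps M4 either.
M5 starts exactly when M3 ends (back-to-back, no overlap), so nothing later overlaps M3 either.
M6 starts after M5 ends.
Overlapping pairs: M1 & M2, M3 & M4 — 2 in total.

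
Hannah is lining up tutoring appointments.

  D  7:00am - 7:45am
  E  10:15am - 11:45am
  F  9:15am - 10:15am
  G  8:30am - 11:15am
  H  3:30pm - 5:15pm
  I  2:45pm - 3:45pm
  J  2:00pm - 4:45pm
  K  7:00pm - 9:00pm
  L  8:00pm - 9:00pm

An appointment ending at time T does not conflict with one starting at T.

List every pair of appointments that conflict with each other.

Check each pair: they overlap iff neither finishes before the other starts.
Sorted by start: D, G, F, E, J, I, H, K, L.
G starts after D ends, so nothing later overlaps D either.
F starts before G ends → G and F overlap.
E starts before G ends → G and E overlap.
J starts after G ends, so nothing later overlaps G either.
E starts exactly when F ends (back-to-back, no overlap), so nothing later overlaps F either.
J starts after E ends, so nothing later overlaps E either.
I starts before J ends → J and I overlap.
H starts before J ends → J and H overlap.
K starts after J ends, so nothing later overlaps J either.
H starts before I ends → I and H overlap.
K starts after I ends, so nothing later overlaps I either.
K starts after H ends, so nothing later overlaps H either.
L starts before K ends → K and L overlap.

E & G, F & G, H & I, H & J, I & J, K & L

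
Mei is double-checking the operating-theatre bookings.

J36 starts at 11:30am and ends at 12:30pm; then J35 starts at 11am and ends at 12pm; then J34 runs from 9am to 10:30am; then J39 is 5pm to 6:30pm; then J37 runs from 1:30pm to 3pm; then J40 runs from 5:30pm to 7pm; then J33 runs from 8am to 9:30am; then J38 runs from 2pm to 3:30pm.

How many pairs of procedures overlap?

Sorted by start: J33, J34, J35, J36, J37, J38, J39, J40.
J34 starts before J33 ends → J33 and J34 overlap.
J35 starts after J33 ends — done with J33.
J35 starts after J34 ends — done with J34.
J36 starts before J35 ends → J35 and J36 overlap.
J37 starts after J35 ends — done with J35.
J37 starts after J36 ends — done with J36.
J38 starts before J37 ends → J37 and J38 overlap.
J39 starts after J37 ends — done with J37.
J39 starts after J38 ends — done with J38.
J40 starts before J39 ends → J39 and J40 overlap.
Overlapping pairs: J33 & J34, J35 & J36, J37 & J38, J39 & J40 — 4 in total.

4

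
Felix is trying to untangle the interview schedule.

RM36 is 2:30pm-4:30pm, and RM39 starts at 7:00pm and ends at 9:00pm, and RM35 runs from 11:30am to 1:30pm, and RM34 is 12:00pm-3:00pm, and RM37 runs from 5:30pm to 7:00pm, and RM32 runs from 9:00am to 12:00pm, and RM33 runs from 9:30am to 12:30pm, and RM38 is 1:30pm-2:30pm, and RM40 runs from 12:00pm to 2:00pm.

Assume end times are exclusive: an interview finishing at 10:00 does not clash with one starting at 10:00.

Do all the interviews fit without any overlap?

Sorted by start: RM32, RM33, RM35, RM34, RM40, RM38, RM36, RM37, RM39.
RM33 starts before RM32 ends → RM32 and RM33 overlap.
That's a conflict, so the schedule is not conflict-free.

No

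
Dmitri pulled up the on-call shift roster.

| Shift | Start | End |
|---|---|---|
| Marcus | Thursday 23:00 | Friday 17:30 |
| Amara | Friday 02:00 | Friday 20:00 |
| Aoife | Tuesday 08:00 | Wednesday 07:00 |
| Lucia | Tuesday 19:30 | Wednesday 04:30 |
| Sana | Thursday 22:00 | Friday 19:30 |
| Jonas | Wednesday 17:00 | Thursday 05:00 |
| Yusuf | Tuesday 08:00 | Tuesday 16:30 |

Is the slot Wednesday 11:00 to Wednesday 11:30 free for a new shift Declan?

Aoife: ends Wednesday 07:00 at or before Declan starts Wednesday 11:00 → clear.
Yusuf: ends Tuesday 16:30 at or before Declan starts Wednesday 11:00 → clear.
Lucia: ends Wednesday 04:30 at or before Declan starts Wednesday 11:00 → clear.
Jonas: starts Wednesday 17:00 at or after Declan ends Wednesday 11:30 → clear.
Sana: starts Thursday 22:00 at or after Declan ends Wednesday 11:30 → clear.
Marcus: starts Thursday 23:00 at or after Declan ends Wednesday 11:30 → clear.
Amara: starts Friday 02:00 at or after Declan ends Wednesday 11:30 → clear.

Yes — the slot is free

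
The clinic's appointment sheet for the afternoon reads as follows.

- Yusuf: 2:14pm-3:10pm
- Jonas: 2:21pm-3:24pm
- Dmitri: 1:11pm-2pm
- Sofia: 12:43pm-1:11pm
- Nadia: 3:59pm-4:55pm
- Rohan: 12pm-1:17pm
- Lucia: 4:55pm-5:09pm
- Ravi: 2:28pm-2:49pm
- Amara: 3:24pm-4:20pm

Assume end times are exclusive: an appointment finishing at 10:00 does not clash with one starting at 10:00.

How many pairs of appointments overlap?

6

Sorted by start: Rohan, Sofia, Dmitri, Yusuf, Jonas, Ravi, Amara, Nadia, Lucia.
Sofia starts before Rohan ends → Rohan and Sofia overlap.
Dmitri starts before Rohan ends → Rohan and Dmitri overlap.
Yusuf starts after Rohan ends, so nothing later overlaps Rohan either.
Dmitri starts exactly when Sofia ends (back-to-back, no overlap), so nothing later overlaps Sofia either.
Yusuf starts after Dmitri ends, so nothing later overlaps Dmitri either.
Jonas starts before Yusuf ends → Yusuf and Jonas overlap.
Ravi starts before Yusuf ends → Yusuf and Ravi overlap.
Amara starts after Yusuf ends, so nothing later overlaps Yusuf either.
Ravi starts before Jonas ends → Jonas and Ravi overlap.
Amara starts exactly when Jonas ends (back-to-back, no overlap), so nothing later overlaps Jonas either.
Amara starts after Ravi ends, so nothing later overlaps Ravi either.
Nadia starts before Amara ends → Amara and Nadia overlap.
Lucia starts after Amara ends.
Lucia starts exactly when Nadia ends (back-to-back, no overlap).
Overlapping pairs: Amara & Nadia, Dmitri & Rohan, Jonas & Ravi, Jonas & Yusuf, Ravi & Yusuf, Rohan & Sofia — 6 in total.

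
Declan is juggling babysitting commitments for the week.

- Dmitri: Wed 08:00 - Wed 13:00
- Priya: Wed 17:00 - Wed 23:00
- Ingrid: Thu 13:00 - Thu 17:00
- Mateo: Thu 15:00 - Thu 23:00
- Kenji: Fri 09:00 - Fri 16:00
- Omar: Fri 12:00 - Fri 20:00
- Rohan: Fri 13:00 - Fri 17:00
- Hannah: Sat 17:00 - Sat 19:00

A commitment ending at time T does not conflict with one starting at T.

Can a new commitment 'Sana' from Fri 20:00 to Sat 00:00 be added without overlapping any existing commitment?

Dmitri: ends Wed 13:00 at or before Sana starts Fri 20:00 → clear.
Priya: ends Wed 23:00 at or before Sana starts Fri 20:00 → clear.
Ingrid: ends Thu 17:00 at or before Sana starts Fri 20:00 → clear.
Mateo: ends Thu 23:00 at or before Sana starts Fri 20:00 → clear.
Kenji: ends Fri 16:00 at or before Sana starts Fri 20:00 → clear.
Omar: ends Fri 20:00 at or before Sana starts Fri 20:00 → clear.
Rohan: ends Fri 17:00 at or before Sana starts Fri 20:00 → clear.
Hannah: starts Sat 17:00 at or after Sana ends Sat 00:00 → clear.

Yes — the slot is free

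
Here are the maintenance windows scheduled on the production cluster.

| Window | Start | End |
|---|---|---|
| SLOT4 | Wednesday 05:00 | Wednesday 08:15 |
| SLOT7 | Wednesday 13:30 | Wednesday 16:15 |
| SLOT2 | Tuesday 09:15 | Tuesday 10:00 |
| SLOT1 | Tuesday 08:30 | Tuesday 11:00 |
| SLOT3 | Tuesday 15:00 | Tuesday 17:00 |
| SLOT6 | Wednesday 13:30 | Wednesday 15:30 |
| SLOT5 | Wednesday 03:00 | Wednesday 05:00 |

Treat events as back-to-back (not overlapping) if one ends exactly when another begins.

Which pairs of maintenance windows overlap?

SLOT1 & SLOT2, SLOT6 & SLOT7

Sorted by start: SLOT1, SLOT2, SLOT3, SLOT5, SLOT4, SLOT6, SLOT7.
SLOT2 starts before SLOT1 ends → SLOT1 and SLOT2 overlap.
SLOT3 starts after SLOT1 ends — done with SLOT1.
SLOT3 starts after SLOT2 ends — done with SLOT2.
SLOT5 starts after SLOT3 ends — done with SLOT3.
SLOT4 starts exactly when SLOT5 ends (back-to-back, no overlap) — done with SLOT5.
SLOT6 starts after SLOT4 ends — done with SLOT4.
SLOT7 starts before SLOT6 ends → SLOT6 and SLOT7 overlap.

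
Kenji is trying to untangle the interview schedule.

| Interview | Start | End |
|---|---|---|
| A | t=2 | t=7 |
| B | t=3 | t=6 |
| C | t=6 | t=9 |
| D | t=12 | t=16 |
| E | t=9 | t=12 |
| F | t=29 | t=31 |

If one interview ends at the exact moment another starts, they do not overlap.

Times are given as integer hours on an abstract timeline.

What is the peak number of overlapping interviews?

Walk through starts and ends in time order (an end at T is processed before a start at T):
t=2 start A → 1
t=3 start B → 2
t=6 end B → 1
t=6 start C → 2
t=7 end A → 1
t=9 end C → 0
t=9 start E → 1
t=12 end E → 0
t=12 start D → 1
t=16 end D → 0
t=29 start F → 1
t=31 end F → 0
Peak is 2, at t=3 (A, B).

2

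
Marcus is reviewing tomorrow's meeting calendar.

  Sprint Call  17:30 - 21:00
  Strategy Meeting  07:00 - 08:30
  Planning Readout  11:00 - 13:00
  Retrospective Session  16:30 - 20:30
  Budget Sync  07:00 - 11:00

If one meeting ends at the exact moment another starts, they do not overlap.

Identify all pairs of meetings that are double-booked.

Budget Sync & Strategy Meeting, Retrospective Session & Sprint Call

Check each pair: they overlap iff neither finishes before the other starts.
Sorted by start: Strategy Meeting, Budget Sync, Planning Readout, Retrospective Session, Sprint Call.
Budget Sync starts before Strategy Meeting ends → Strategy Meeting and Budget Sync overlap.
Planning Readout starts after Strategy Meeting ends, so Strategy Meeting has no further overlaps.
Planning Readout starts exactly when Budget Sync ends (back-to-back, no overlap), so Budget Sync has no further overlaps.
Retrospective Session starts after Planning Readout ends, so Planning Readout has no further overlaps.
Sprint Call starts before Retrospective Session ends → Retrospective Session and Sprint Call overlap.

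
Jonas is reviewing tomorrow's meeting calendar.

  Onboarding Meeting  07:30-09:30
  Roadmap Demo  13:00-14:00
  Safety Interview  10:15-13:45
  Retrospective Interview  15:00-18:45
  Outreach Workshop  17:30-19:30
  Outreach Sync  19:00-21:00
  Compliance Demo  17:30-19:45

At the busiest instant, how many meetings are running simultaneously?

Sweep the timeline, counting +1 at each start and −1 at each end (ends before starts at a tie):
07:30 start Onboarding Meeting → 1
09:30 end Onboarding Meeting → 0
10:15 start Safety Interview → 1
13:00 start Roadmap Demo → 2
13:45 end Safety Interview → 1
14:00 end Roadmap Demo → 0
15:00 start Retrospective Interview → 1
17:30 start Compliance Demo → 2
17:30 start Outreach Workshop → 3
18:45 end Retrospective Interview → 2
19:00 start Outreach Sync → 3
19:30 end Outreach Workshop → 2
19:45 end Compliance Demo → 1
21:00 end Outreach Sync → 0
Peak is 3, at 17:30 (Compliance Demo, Outreach Workshop, Retrospective Interview).

3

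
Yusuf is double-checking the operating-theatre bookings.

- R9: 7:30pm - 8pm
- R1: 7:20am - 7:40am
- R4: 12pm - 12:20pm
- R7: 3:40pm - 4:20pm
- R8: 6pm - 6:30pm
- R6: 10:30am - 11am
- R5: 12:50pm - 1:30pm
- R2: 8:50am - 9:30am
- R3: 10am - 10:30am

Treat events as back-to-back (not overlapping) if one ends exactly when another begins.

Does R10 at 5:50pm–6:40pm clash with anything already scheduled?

R1: ends 7:40am at or before R10 starts 5:50pm → clear.
R2: ends 9:30am at or before R10 starts 5:50pm → clear.
R3: ends 10:30am at or before R10 starts 5:50pm → clear.
R6: ends 11am at or before R10 starts 5:50pm → clear.
R4: ends 12:20pm at or before R10 starts 5:50pm → clear.
R5: ends 1:30pm at or before R10 starts 5:50pm → clear.
R7: ends 4:20pm at or before R10 starts 5:50pm → clear.
R8: starts 6pm before R10 ends 6:40pm, and ends 6:30pm after R10 starts 5:50pm → overlap.
R9: starts 7:30pm at or after R10 ends 6:40pm → clear.
R10 overlaps R8.

Yes — it overlaps R8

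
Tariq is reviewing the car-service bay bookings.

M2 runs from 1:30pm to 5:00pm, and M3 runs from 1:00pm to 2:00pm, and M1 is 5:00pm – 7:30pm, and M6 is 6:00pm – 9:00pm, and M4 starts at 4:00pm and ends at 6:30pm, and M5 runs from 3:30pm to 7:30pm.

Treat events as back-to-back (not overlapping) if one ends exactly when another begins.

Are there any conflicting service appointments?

Sorted by start: M3, M2, M5, M4, M1, M6.
M2 starts before M3 ends → M3 and M2 overlap.
That's a conflict, so the schedule is not conflict-free.

Yes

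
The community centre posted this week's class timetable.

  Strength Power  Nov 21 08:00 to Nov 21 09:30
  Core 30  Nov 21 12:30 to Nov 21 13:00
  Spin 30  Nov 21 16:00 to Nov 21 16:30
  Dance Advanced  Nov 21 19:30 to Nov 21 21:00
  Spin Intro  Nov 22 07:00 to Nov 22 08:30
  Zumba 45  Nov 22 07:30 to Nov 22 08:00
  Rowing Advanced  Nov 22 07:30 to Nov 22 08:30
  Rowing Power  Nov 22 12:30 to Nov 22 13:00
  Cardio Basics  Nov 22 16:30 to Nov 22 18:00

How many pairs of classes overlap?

3

Sorted by start: Strength Power, Core 30, Spin 30, Dance Advanced, Spin Intro, Zumba 45, Rowing Advanced, Rowing Power, Cardio Basics.
Core 30 starts after Strength Power ends — done with Strength Power.
Spin 30 starts after Core 30 ends — done with Core 30.
Dance Advanced starts after Spin 30 ends — done with Spin 30.
Spin Intro starts after Dance Advanced ends — done with Dance Advanced.
Zumba 45 starts before Spin Intro ends → Spin Intro and Zumba 45 overlap.
Rowing Advanced starts before Spin Intro ends → Spin Intro and Rowing Advanced overlap.
Rowing Power starts after Spin Intro ends — done with Spin Intro.
Rowing Advanced starts before Zumba 45 ends → Zumba 45 and Rowing Advanced overlap.
Rowing Power starts after Zumba 45 ends — done with Zumba 45.
Rowing Power starts after Rowing Advanced ends — done with Rowing Advanced.
Cardio Basics starts after Rowing Power ends.
Overlapping pairs: Rowing Advanced & Spin Intro, Rowing Advanced & Zumba 45, Spin Intro & Zumba 45 — 3 in total.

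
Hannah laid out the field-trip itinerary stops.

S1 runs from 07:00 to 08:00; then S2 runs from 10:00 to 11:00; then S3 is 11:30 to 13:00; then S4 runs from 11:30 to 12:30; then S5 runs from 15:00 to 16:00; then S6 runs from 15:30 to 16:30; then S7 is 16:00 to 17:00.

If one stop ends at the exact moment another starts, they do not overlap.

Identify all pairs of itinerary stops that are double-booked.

S3 & S4, S5 & S6, S6 & S7

Sorted by start: S1, S2, S3, S4, S5, S6, S7.
S2 starts after S1 ends; S1 is clear from here.
S3 starts after S2 ends; S2 is clear from here.
S4 starts before S3 ends → S3 and S4 overlap.
S5 starts after S3 ends; S3 is clear from here.
S5 starts after S4 ends; S4 is clear from here.
S6 starts before S5 ends → S5 and S6 overlap.
S7 starts exactly when S5 ends (back-to-back, no overlap).
S7 starts before S6 ends → S6 and S7 overlap.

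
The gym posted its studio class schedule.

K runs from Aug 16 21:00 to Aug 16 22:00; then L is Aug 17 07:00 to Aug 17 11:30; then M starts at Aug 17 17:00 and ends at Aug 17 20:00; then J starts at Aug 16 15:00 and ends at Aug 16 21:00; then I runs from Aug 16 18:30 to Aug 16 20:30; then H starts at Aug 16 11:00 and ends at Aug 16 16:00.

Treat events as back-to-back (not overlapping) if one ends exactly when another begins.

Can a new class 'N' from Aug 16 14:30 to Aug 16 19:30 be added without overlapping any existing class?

H: starts Aug 16 11:00 before N ends Aug 16 19:30, and ends Aug 16 16:00 after N starts Aug 16 14:30 → overlap.
J: starts Aug 16 15:00 before N ends Aug 16 19:30, and ends Aug 16 21:00 after N starts Aug 16 14:30 → overlap.
I: starts Aug 16 18:30 before N ends Aug 16 19:30, and ends Aug 16 20:30 after N starts Aug 16 14:30 → overlap.
K: starts Aug 16 21:00 at or after N ends Aug 16 19:30 → clear.
L: starts Aug 17 07:00 at or after N ends Aug 16 19:30 → clear.
M: starts Aug 17 17:00 at or after N ends Aug 16 19:30 → clear.
N overlaps H, I, J.

No — it overlaps H, I, J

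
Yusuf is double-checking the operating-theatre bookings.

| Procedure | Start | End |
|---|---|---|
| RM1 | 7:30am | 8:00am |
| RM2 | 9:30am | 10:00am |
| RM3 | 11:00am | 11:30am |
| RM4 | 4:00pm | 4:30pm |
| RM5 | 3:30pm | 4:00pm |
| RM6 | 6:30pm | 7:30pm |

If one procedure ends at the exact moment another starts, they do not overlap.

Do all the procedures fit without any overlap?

Two intervals overlap when each starts before the other ends.
Sorted by start: RM1, RM2, RM3, RM5, RM4, RM6.
RM2 starts after RM1 ends, so RM1 has no further overlaps.
RM3 starts after RM2 ends, so RM2 has no further overlaps.
RM5 starts after RM3 ends, so RM3 has no further overlaps.
RM4 starts exactly when RM5 ends (back-to-back, no overlap), so RM5 has no further overlaps.
RM6 starts after RM4 ends.
Every pair is clear; the schedule has no overlaps.

Yes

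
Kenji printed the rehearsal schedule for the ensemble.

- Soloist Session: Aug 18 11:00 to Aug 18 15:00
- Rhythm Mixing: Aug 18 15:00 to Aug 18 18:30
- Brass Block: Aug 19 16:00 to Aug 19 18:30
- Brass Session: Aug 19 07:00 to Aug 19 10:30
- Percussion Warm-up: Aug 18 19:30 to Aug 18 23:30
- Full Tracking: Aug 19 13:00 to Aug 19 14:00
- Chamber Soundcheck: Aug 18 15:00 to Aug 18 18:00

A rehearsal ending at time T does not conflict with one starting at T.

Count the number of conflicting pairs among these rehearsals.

Sorted by start: Soloist Session, Rhythm Mixing, Chamber Soundcheck, Percussion Warm-up, Brass Session, Full Tracking, Brass Block.
Rhythm Mixing starts exactly when Soloist Session ends (back-to-back, no overlap), so nothing later overlaps Soloist Session either.
Chamber Soundcheck starts before Rhythm Mixing ends → Rhythm Mixing and Chamber Soundcheck overlap.
Percussion Warm-up starts after Rhythm Mixing ends, so nothing later overlaps Rhythm Mixing either.
Percussion Warm-up starts after Chamber Soundcheck ends, so nothing later overlaps Chamber Soundcheck either.
Brass Session starts after Percussion Warm-up ends, so nothing later overlaps Percussion Warm-up either.
Full Tracking starts after Brass Session ends, so nothing later overlaps Brass Session either.
Brass Block starts after Full Tracking ends.
Overlapping pairs: Chamber Soundcheck & Rhythm Mixing — 1 in total.

1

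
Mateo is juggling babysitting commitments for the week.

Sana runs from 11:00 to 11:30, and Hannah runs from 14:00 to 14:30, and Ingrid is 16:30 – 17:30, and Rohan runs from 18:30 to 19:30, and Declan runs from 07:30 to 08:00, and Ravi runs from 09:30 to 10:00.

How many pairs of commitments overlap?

Check each pair: they overlap iff neither finishes before the other starts.
Sorted by start: Declan, Ravi, Sana, Hannah, Ingrid, Rohan.
Ravi starts after Declan ends; Declan is clear from here.
Sana starts after Ravi ends; Ravi is clear from here.
Hannah starts after Sana ends; Sana is clear from here.
Ingrid starts after Hannah ends; Hannah is clear from here.
Rohan starts after Ingrid ends.
No pair overlaps.

0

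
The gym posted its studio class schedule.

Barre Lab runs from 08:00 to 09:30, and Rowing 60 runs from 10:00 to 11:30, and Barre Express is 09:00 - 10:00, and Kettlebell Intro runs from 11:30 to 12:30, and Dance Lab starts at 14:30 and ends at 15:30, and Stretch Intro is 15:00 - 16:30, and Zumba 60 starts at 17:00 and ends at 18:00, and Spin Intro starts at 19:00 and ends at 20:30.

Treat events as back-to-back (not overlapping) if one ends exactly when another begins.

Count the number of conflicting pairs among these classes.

Two intervals overlap when each starts before the other ends.
Sorted by start: Barre Lab, Barre Express, Rowing 60, Kettlebell Intro, Dance Lab, Stretch Intro, Zumba 60, Spin Intro.
Barre Express starts before Barre Lab ends → Barre Lab and Barre Express overlap.
Rowing 60 starts after Barre Lab ends, so Barre Lab has no further overlaps.
Rowing 60 starts exactly when Barre Express ends (back-to-back, no overlap), so Barre Express has no further overlaps.
Kettlebell Intro starts exactly when Rowing 60 ends (back-to-back, no overlap), so Rowing 60 has no further overlaps.
Dance Lab starts after Kettlebell Intro ends, so Kettlebell Intro has no further overlaps.
Stretch Intro starts before Dance Lab ends → Dance Lab and Stretch Intro overlap.
Zumba 60 starts after Dance Lab ends, so Dance Lab has no further overlaps.
Zumba 60 starts after Stretch Intro ends, so Stretch Intro has no further overlaps.
Spin Intro starts after Zumba 60 ends.
Overlapping pairs: Barre Express & Barre Lab, Dance Lab & Stretch Intro — 2 in total.

2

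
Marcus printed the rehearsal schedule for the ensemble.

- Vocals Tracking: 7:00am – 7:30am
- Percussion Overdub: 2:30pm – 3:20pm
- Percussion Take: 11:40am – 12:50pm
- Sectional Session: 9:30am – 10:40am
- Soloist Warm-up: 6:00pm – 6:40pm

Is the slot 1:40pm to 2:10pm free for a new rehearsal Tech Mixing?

Vocals Tracking: ends 7:30am at or before Tech Mixing starts 1:40pm → clear.
Sectional Session: ends 10:40am at or before Tech Mixing starts 1:40pm → clear.
Percussion Take: ends 12:50pm at or before Tech Mixing starts 1:40pm → clear.
Percussion Overdub: starts 2:30pm at or after Tech Mixing ends 2:10pm → clear.
Soloist Warm-up: starts 6:00pm at or after Tech Mixing ends 2:10pm → clear.

Yes — the slot is free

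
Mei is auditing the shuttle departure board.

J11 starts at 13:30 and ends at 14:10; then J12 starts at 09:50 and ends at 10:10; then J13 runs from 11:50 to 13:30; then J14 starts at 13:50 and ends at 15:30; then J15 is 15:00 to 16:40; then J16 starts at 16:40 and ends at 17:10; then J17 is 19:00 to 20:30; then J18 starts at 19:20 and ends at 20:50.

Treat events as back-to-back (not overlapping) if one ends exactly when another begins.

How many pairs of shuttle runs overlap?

3

Sorted by start: J12, J13, J11, J14, J15, J16, J17, J18.
J13 starts after J12 ends — done with J12.
J11 starts exactly when J13 ends (back-to-back, no overlap) — done with J13.
J14 starts before J11 ends → J11 and J14 overlap.
J15 starts after J11 ends — done with J11.
J15 starts before J14 ends → J14 and J15 overlap.
J16 starts after J14 ends — done with J14.
J16 starts exactly when J15 ends (back-to-back, no overlap) — done with J15.
J17 starts after J16 ends — done with J16.
J18 starts before J17 ends → J17 and J18 overlap.
Overlapping pairs: J11 & J14, J14 & J15, J17 & J18 — 3 in total.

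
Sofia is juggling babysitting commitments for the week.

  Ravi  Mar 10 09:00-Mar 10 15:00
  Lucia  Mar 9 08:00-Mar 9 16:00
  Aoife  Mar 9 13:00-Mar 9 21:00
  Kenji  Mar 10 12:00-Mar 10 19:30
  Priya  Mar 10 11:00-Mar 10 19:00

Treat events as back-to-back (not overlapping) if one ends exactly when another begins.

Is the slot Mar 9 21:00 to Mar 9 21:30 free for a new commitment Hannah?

Lucia: ends Mar 9 16:00 at or before Hannah starts Mar 9 21:00 → clear.
Aoife: ends Mar 9 21:00 at or before Hannah starts Mar 9 21:00 → clear.
Ravi: starts Mar 10 09:00 at or after Hannah ends Mar 9 21:30 → clear.
Priya: starts Mar 10 11:00 at or after Hannah ends Mar 9 21:30 → clear.
Kenji: starts Mar 10 12:00 at or after Hannah ends Mar 9 21:30 → clear.

Yes — the slot is free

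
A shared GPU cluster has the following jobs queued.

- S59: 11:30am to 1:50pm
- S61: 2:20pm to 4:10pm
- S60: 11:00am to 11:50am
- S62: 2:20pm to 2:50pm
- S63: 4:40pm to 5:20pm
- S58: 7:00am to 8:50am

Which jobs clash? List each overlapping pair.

Check each pair: they overlap iff neither finishes before the other starts.
Sorted by start: S58, S60, S59, S61, S62, S63.
S60 starts after S58 ends; S58 is clear from here.
S59 starts before S60 ends → S60 and S59 overlap.
S61 starts after S60 ends; S60 is clear from here.
S61 starts after S59 ends; S59 is clear from here.
S62 starts before S61 ends → S61 and S62 overlap.
S63 starts after S61 ends.
S63 starts after S62 ends.

S59 & S60, S61 & S62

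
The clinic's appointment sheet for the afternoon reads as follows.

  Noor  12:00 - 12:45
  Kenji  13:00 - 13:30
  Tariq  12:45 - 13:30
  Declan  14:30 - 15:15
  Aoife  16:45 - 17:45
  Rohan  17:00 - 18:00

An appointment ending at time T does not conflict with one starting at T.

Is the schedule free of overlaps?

Sorted by start: Noor, Tariq, Kenji, Declan, Aoife, Rohan.
Tariq starts exactly when Noor ends (back-to-back, no overlap); Noor is clear from here.
Kenji starts before Tariq ends → Tariq and Kenji overlap.
That's a conflict, so the schedule is not conflict-free.

No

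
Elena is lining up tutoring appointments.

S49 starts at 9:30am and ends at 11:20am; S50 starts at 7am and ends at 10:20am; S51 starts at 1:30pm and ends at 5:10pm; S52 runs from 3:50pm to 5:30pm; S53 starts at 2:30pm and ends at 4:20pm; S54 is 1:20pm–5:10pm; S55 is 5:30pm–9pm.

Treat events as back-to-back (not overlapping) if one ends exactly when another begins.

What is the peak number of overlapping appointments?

Walk through starts and ends in time order (an end at T is processed before a start at T):
7am start S50 → 1
9:30am start S49 → 2
10:20am end S50 → 1
11:20am end S49 → 0
1:20pm start S54 → 1
1:30pm start S51 → 2
2:30pm start S53 → 3
3:50pm start S52 → 4
4:20pm end S53 → 3
5:10pm end S51 → 2
5:10pm end S54 → 1
5:30pm end S52 → 0
5:30pm start S55 → 1
9pm end S55 → 0
Peak is 4, at 3:50pm (S51, S52, S53, S54).

4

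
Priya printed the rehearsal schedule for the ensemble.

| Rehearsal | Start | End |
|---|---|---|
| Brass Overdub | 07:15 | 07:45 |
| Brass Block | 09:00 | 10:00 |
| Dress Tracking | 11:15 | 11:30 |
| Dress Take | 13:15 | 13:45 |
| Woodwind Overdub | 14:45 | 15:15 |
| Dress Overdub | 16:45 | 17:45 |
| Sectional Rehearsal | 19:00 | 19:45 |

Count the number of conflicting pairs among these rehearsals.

Sorted by start: Brass Overdub, Brass Block, Dress Tracking, Dress Take, Woodwind Overdub, Dress Overdub, Sectional Rehearsal.
Brass Block starts after Brass Overdub ends, so Brass Overdub has no further overlaps.
Dress Tracking starts after Brass Block ends, so Brass Block has no further overlaps.
Dress Take starts after Dress Tracking ends, so Dress Tracking has no further overlaps.
Woodwind Overdub starts after Dress Take ends, so Dress Take has no further overlaps.
Dress Overdub starts after Woodwind Overdub ends, so Woodwind Overdub has no further overlaps.
Sectional Rehearsal starts after Dress Overdub ends.
No pair overlaps.

0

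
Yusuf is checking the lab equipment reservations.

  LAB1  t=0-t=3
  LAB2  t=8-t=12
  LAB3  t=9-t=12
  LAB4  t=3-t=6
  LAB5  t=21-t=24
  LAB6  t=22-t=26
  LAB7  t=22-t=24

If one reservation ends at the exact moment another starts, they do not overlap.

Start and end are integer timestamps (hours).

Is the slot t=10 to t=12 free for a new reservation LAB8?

LAB1: ends t=3 at or before LAB8 starts t=10 → clear.
LAB4: ends t=6 at or before LAB8 starts t=10 → clear.
LAB2: starts t=8 before LAB8 ends t=12, and ends t=12 after LAB8 starts t=10 → overlap.
LAB3: starts t=9 before LAB8 ends t=12, and ends t=12 after LAB8 starts t=10 → overlap.
LAB5: starts t=21 at or after LAB8 ends t=12 → clear.
LAB6: starts t=22 at or after LAB8 ends t=12 → clear.
LAB7: starts t=22 at or after LAB8 ends t=12 → clear.
LAB8 overlaps LAB2, LAB3.

No — it overlaps LAB2, LAB3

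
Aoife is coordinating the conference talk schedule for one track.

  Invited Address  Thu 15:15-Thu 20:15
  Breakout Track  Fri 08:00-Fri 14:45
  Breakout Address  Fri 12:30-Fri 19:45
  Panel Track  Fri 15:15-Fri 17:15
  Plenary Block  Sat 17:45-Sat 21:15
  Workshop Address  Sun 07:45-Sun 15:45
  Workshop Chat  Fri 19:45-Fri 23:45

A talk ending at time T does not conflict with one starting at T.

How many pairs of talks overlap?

Sorted by start: Invited Address, Breakout Track, Breakout Address, Panel Track, Workshop Chat, Plenary Block, Workshop Address.
Breakout Track starts after Invited Address ends, so nothing later overlaps Invited Address either.
Breakout Address starts before Breakout Track ends → Breakout Track and Breakout Address overlap.
Panel Track starts after Breakout Track ends, so nothing later overlaps Breakout Track either.
Panel Track starts before Breakout Address ends → Breakout Address and Panel Track overlap.
Workshop Chat starts exactly when Breakout Address ends (back-to-back, no overlap), so nothing later overlaps Breakout Address either.
Workshop Chat starts after Panel Track ends, so nothing later overlaps Panel Track either.
Plenary Block starts after Workshop Chat ends, so nothing later overlaps Workshop Chat either.
Workshop Address starts after Plenary Block ends.
Overlapping pairs: Breakout Address & Breakout Track, Breakout Address & Panel Track — 2 in total.

2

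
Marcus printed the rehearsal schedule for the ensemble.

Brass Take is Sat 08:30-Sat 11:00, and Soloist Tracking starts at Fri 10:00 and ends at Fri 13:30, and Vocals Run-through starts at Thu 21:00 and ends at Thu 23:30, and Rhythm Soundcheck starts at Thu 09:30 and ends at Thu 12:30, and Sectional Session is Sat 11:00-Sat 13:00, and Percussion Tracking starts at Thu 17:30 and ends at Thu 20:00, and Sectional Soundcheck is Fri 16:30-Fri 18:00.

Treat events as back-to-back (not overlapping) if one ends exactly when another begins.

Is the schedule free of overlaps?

Yes

Sorted by start: Rhythm Soundcheck, Percussion Tracking, Vocals Run-through, Soloist Tracking, Sectional Soundcheck, Brass Take, Sectional Session.
Percussion Tracking starts after Rhythm Soundcheck ends, so Rhythm Soundcheck has no further overlaps.
Vocals Run-through starts after Percussion Tracking ends, so Percussion Tracking has no further overlaps.
Soloist Tracking starts after Vocals Run-through ends, so Vocals Run-through has no further overlaps.
Sectional Soundcheck starts after Soloist Tracking ends, so Soloist Tracking has no further overlaps.
Brass Take starts after Sectional Soundcheck ends, so Sectional Soundcheck has no further overlaps.
Sectional Session starts exactly when Brass Take ends (back-to-back, no overlap).
Every pair is clear; the schedule has no overlaps.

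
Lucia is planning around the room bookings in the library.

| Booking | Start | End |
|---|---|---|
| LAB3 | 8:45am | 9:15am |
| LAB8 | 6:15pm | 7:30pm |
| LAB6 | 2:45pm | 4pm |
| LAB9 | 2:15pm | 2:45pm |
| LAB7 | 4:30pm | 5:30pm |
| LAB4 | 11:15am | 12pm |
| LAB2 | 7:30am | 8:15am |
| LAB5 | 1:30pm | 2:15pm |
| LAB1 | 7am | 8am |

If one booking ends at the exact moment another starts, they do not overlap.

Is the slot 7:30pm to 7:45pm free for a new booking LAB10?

Yes — the slot is free

LAB1: ends 8am at or before LAB10 starts 7:30pm → clear.
LAB2: ends 8:15am at or before LAB10 starts 7:30pm → clear.
LAB3: ends 9:15am at or before LAB10 starts 7:30pm → clear.
LAB4: ends 12pm at or before LAB10 starts 7:30pm → clear.
LAB5: ends 2:15pm at or before LAB10 starts 7:30pm → clear.
LAB9: ends 2:45pm at or before LAB10 starts 7:30pm → clear.
LAB6: ends 4pm at or before LAB10 starts 7:30pm → clear.
LAB7: ends 5:30pm at or before LAB10 starts 7:30pm → clear.
LAB8: ends 7:30pm at or before LAB10 starts 7:30pm → clear.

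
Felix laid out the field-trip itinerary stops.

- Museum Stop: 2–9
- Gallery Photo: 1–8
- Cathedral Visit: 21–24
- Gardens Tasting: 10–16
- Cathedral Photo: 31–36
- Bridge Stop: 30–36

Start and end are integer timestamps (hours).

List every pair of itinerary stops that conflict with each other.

Bridge Stop & Cathedral Photo, Gallery Photo & Museum Stop

Sorted by start: Gallery Photo, Museum Stop, Gardens Tasting, Cathedral Visit, Bridge Stop, Cathedral Photo.
Museum Stop starts before Gallery Photo ends → Gallery Photo and Museum Stop overlap.
Gardens Tasting starts after Gallery Photo ends — done with Gallery Photo.
Gardens Tasting starts after Museum Stop ends — done with Museum Stop.
Cathedral Visit starts after Gardens Tasting ends — done with Gardens Tasting.
Bridge Stop starts after Cathedral Visit ends — done with Cathedral Visit.
Cathedral Photo starts before Bridge Stop ends → Bridge Stop and Cathedral Photo overlap.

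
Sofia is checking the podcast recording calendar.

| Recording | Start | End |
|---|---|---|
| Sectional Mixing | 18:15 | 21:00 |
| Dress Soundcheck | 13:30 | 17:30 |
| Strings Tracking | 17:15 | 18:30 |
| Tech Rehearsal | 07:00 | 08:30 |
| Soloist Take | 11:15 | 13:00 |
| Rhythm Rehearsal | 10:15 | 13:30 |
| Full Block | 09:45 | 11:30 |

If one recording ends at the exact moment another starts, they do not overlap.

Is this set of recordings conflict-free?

No

Sorted by start: Tech Rehearsal, Full Block, Rhythm Rehearsal, Soloist Take, Dress Soundcheck, Strings Tracking, Sectional Mixing.
Full Block starts after Tech Rehearsal ends, so Tech Rehearsal has no further overlaps.
Rhythm Rehearsal starts before Full Block ends → Full Block and Rhythm Rehearsal overlap.
That's a conflict, so the schedule is not conflict-free.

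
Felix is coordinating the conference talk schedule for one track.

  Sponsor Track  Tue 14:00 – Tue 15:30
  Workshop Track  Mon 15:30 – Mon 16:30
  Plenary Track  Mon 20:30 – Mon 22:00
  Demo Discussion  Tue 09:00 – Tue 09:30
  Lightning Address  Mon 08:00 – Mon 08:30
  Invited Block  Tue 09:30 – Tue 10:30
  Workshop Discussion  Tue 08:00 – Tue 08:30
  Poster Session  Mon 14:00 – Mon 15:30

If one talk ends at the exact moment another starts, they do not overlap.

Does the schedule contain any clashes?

No

Check each pair: they overlap iff neither finishes before the other starts.
Sorted by start: Lightning Address, Poster Session, Workshop Track, Plenary Track, Workshop Discussion, Demo Discussion, Invited Block, Sponsor Track.
Poster Session starts after Lightning Address ends, so nothing later overlaps Lightning Address either.
Workshop Track starts exactly when Poster Session ends (back-to-back, no overlap), so nothing later overlaps Poster Session either.
Plenary Track starts after Workshop Track ends, so nothing later overlaps Workshop Track either.
Workshop Discussion starts after Plenary Track ends, so nothing later overlaps Plenary Track either.
Demo Discussion starts after Workshop Discussion ends, so nothing later overlaps Workshop Discussion either.
Invited Block starts exactly when Demo Discussion ends (back-to-back, no overlap), so nothing later overlaps Demo Discussion either.
Sponsor Track starts after Invited Block ends.
Every pair is clear; the schedule has no overlaps.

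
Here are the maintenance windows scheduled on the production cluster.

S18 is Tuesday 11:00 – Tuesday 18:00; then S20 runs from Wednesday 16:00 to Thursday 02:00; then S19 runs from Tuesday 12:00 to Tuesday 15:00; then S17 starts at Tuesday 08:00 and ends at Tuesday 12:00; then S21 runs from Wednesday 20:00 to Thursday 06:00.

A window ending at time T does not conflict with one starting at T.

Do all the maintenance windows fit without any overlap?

No

Sorted by start: S17, S18, S19, S20, S21.
S18 starts before S17 ends → S17 and S18 overlap.
That's a conflict, so the schedule is not conflict-free.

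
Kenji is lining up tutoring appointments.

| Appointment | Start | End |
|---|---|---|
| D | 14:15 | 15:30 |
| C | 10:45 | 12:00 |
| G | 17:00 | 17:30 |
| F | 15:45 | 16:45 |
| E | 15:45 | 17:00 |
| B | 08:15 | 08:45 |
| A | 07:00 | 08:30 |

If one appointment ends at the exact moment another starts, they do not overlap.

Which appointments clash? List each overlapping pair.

A & B, E & F

Sorted by start: A, B, C, D, E, F, G.
B starts before A ends → A and B overlap.
C starts after A ends, so A has no further overlaps.
C starts after B ends, so B has no further overlaps.
D starts after C ends, so C has no further overlaps.
E starts after D ends, so D has no further overlaps.
F starts before E ends → E and F overlap.
G starts exactly when E ends (back-to-back, no overlap).
G starts after F ends.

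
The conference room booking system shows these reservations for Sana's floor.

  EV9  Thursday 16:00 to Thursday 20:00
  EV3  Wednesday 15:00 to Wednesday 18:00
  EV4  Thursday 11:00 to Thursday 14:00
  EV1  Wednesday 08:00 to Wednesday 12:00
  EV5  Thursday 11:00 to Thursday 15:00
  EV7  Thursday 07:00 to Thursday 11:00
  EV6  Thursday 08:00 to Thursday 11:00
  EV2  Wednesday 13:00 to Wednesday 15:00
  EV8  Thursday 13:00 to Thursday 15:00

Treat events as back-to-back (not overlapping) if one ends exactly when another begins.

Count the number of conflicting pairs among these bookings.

Sorted by start: EV1, EV2, EV3, EV7, EV6, EV4, EV5, EV8, EV9.
EV2 starts after EV1 ends; EV1 is clear from here.
EV3 starts exactly when EV2 ends (back-to-back, no overlap); EV2 is clear from here.
EV7 starts after EV3 ends; EV3 is clear from here.
EV6 starts before EV7 ends → EV7 and EV6 overlap.
EV4 starts exactly when EV7 ends (back-to-back, no overlap); EV7 is clear from here.
EV4 starts exactly when EV6 ends (back-to-back, no overlap); EV6 is clear from here.
EV5 starts before EV4 ends → EV4 and EV5 overlap.
EV8 starts before EV4 ends → EV4 and EV8 overlap.
EV9 starts after EV4 ends.
EV8 starts before EV5 ends → EV5 and EV8 overlap.
EV9 starts after EV5 ends.
EV9 starts after EV8 ends.
Overlapping pairs: EV4 & EV5, EV4 & EV8, EV5 & EV8, EV6 & EV7 — 4 in total.

4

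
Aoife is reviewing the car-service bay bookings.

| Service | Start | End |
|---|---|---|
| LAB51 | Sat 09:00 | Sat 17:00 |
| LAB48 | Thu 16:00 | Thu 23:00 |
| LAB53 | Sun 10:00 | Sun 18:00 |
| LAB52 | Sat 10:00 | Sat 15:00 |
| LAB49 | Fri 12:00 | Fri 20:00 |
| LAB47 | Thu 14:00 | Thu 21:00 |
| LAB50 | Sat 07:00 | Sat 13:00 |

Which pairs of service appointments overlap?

LAB47 & LAB48, LAB50 & LAB51, LAB50 & LAB52, LAB51 & LAB52

Two intervals overlap when each starts before the other ends.
Sorted by start: LAB47, LAB48, LAB49, LAB50, LAB51, LAB52, LAB53.
LAB48 starts before LAB47 ends → LAB47 and LAB48 overlap.
LAB49 starts after LAB47 ends, so nothing later overlaps LAB47 either.
LAB49 starts after LAB48 ends, so nothing later overlaps LAB48 either.
LAB50 starts after LAB49 ends, so nothing later overlaps LAB49 either.
LAB51 starts before LAB50 ends → LAB50 and LAB51 overlap.
LAB52 starts before LAB50 ends → LAB50 and LAB52 overlap.
LAB53 starts after LAB50 ends.
LAB52 starts before LAB51 ends → LAB51 and LAB52 overlap.
LAB53 starts after LAB51 ends.
LAB53 starts after LAB52 ends.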